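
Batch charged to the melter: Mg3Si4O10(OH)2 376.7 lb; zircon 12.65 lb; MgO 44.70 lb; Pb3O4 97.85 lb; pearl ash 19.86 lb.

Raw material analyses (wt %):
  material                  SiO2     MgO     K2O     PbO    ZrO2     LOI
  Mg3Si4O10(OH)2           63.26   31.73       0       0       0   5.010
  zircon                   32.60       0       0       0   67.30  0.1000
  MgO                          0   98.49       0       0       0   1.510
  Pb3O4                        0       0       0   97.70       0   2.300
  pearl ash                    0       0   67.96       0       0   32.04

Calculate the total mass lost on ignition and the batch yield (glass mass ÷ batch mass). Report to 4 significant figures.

Every computation maintains exact precision through every step — the intermediate values appear rounded to four significant digits on the page; each reported value includes exactly one rounding — the derived quantities, including glass mass, the totals, LOI, the five compositions, the yield, are rebuilt using the weight values on 523.6 lb of glass in full float precision, as they appear in the problem or answer text.
Loss on ignition, line by line:
  Mg3Si4O10(OH)2: 376.7 × 0.05010 = 18.87 lb
  zircon: 12.65 × 0.001000 = 0.01265 lb
  MgO: 44.70 × 0.01510 = 0.6750 lb
  Pb3O4: 97.85 × 0.02300 = 2.251 lb
  pearl ash: 19.86 × 0.3204 = 6.363 lb
Total LOI = 28.17 lb
Glass = batch − LOI = 551.8 − 28.17 = 523.6 lb

LOI loss = 28.17 lb; glass = 523.6 lb; yield = 94.89%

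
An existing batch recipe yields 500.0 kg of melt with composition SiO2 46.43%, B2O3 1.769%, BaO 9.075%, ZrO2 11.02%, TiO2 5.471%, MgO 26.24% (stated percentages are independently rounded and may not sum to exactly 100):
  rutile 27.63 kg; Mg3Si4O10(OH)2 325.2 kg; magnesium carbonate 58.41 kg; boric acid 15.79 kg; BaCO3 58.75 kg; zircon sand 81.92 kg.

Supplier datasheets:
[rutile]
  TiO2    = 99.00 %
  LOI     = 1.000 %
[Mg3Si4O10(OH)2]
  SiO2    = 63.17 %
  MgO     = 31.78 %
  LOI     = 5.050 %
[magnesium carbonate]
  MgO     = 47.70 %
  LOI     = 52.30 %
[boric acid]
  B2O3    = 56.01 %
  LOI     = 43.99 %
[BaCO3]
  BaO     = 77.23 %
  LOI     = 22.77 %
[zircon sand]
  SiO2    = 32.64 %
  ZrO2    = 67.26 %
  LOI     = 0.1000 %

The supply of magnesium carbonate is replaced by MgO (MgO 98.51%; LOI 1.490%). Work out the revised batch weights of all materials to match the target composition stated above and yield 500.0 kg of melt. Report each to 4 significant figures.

Revised batch per 500.0 kg melt:
  rutile: 27.63 kg
  Mg3Si4O10(OH)2: 325.2 kg
  MgO: 28.28 kg
  boric acid: 15.79 kg
  BaCO3: 58.75 kg
  zircon sand: 81.92 kg
Total batch = 537.6 kg; LOI loss = 37.53 kg

Mid-chain values are displayed rounded off to 4 significant figures on the page. Each numeric step carries exact precision from first step to last. Every reported number is rounded once only; the derived quantities (net glass mass, totals, the yield, the six compositions, LOI) are re-derived in exact precision from the weighed amounts for 500.0 kg of glass, as quoted within problem or answer.
The oxide mass targets at 500.0 kg melt:
  SiO2: 46.43% × 500.0 = 232.2 kg
  B2O3: 1.769% × 500.0 = 8.845 kg
  BaO: 9.075% × 500.0 = 45.38 kg
  ZrO2: 11.02% × 500.0 = 55.10 kg
  TiO2: 5.471% × 500.0 = 27.36 kg
  MgO: 26.24% × 500.0 = 131.2 kg
Checking each oxide sum on the weights just shown, at the basis given (target by target, the sums agree inside rounding margins):
  SiO2: 325.2·0.6317 + 81.92·0.3264 = 232.2 kg (target 232.2 kg)
  B2O3: 15.79·0.5601 = 8.844 kg (target 8.845 kg)
  BaO: 58.75·0.7723 = 45.37 kg (target 45.38 kg)
  ZrO2: 81.92·0.6726 = 55.10 kg (target 55.10 kg)
  TiO2: 27.63·0.9900 = 27.35 kg (target 27.36 kg)
  MgO: 325.2·0.3178 + 28.28·0.9851 = 131.2 kg (target 131.2 kg)
Glass-mass closure: net batch after ignition = 500.0 kg (the Σ of target masses is 500.0 kg; against the stated basis, 500.0 kg — rounding explains the deltas).
Summing the batch: Σ batch = 537.6 kg; the LOI term Σ batch·LOI equals 37.53 kg; glass ÷ batch gives a yield of 93.02%.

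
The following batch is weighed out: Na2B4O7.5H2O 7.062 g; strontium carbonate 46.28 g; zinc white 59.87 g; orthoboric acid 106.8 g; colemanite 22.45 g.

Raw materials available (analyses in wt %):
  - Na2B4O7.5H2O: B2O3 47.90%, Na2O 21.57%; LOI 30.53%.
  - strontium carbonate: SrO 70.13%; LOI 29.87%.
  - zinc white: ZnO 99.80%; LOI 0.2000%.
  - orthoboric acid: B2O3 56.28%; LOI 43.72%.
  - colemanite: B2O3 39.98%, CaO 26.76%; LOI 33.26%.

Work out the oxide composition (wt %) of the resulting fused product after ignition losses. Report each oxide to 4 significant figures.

Glass mass = 172.2 g (batch 242.5 − LOI 70.26).
Composition: B2O3 42.08%, ZnO 34.70%, Na2O 0.8846%, SrO 18.85%, CaO 3.489%

Every computation carries exact precision through the solve — intermediates appear, with 4-significant-digit rounding, when written out. Exactly one rounding lands on each reported result — derived quantities, which include ignition loss, net glass mass, yield, totals, the five compositions, are carried in full precision, as written in problem or answer, from the weighed amounts for 172.2 g of glass.
Per-oxide mass from batch:
  B2O3: 7.062·0.4790 + 106.8·0.5628 + 22.45·0.3998 = 72.47 g
  ZnO: 59.87·0.9980 = 59.75 g
  Na2O: 7.062·0.2157 = 1.523 g
  SrO: 46.28·0.7013 = 32.46 g
  CaO: 22.45·0.2676 = 6.008 g
LOI: 7.062·0.3053 + 46.28·0.2987 + 59.87·0.002000 + 106.8·0.4372 + 22.45·0.3326 = 70.26 g
Glass = total batch minus LOI = 242.5 − 70.26 = 172.2 g (= the summed oxide contributions)
wt % = 100 × oxide mass / glass mass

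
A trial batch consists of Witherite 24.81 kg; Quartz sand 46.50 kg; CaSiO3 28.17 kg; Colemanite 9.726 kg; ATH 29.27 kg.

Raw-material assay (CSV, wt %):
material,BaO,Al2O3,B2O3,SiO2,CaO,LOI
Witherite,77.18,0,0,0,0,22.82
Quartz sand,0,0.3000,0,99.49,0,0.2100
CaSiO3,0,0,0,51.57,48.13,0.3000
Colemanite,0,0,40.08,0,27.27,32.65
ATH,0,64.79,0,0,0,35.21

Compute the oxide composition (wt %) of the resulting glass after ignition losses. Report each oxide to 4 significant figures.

Each numeric step maintains full precision in every operation; mid-chain values are displayed rounded to four significant figures. Every reported result takes exactly one rounding — the derived quantities are carried in exact precision (the five compositions, totals, ignition loss, net glass mass, the yield) from the weighed amounts per 119.2 kg of glass, as set out in the question or the answer.
Oxide masses out of the charge:
  BaO: 24.81·0.7718 = 19.15 kg
  Al2O3: 46.50·0.003000 + 29.27·0.6479 = 19.10 kg
  B2O3: 9.726·0.4008 = 3.898 kg
  SiO2: 46.50·0.9949 + 28.17·0.5157 = 60.79 kg
  CaO: 28.17·0.4813 + 9.726·0.2727 = 16.21 kg
LOI: 24.81·0.2282 + 46.50·0.002100 + 28.17·0.003000 + 9.726·0.3265 + 29.27·0.3521 = 19.33 kg
The glass mass, total less LOI, = 138.5 − 19.33 = 119.2 kg (= Σ oxide masses)
wt % = 100 × oxide mass / glass mass

Glass mass = 119.2 kg (batch 138.5 − LOI 19.33).
Composition: BaO 16.07%, Al2O3 16.03%, B2O3 3.272%, SiO2 51.02%, CaO 13.61%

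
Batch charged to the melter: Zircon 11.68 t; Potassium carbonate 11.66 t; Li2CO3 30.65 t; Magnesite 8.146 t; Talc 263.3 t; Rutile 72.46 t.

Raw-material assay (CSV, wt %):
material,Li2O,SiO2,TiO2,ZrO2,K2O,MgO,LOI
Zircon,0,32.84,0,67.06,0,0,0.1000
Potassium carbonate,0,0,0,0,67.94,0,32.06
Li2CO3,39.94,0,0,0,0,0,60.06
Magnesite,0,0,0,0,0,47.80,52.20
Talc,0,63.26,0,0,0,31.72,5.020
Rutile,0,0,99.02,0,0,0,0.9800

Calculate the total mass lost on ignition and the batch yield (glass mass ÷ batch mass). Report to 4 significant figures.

The whole derivation carries full float precision from start to finish. Mid-chain values are printed rounded to 4 significant figures at each printed step. Every reported result is rounded exactly once — all derived quantities (totals, the yield, six oxide percentages, LOI, glass mass) are recomputed in full float precision from the batch weights per 357.6 t of glass exactly as shown in question or answer.
Ignition loss by material:
  Zircon: 11.68 × 0.001000 = 0.01168 t
  Potassium carbonate: 11.66 × 0.3206 = 3.738 t
  Li2CO3: 30.65 × 0.6006 = 18.41 t
  Magnesite: 8.146 × 0.5220 = 4.252 t
  Talc: 263.3 × 0.05020 = 13.22 t
  Rutile: 72.46 × 0.009800 = 0.7101 t
Total LOI = 40.34 t
Glass = batch − LOI = 397.9 − 40.34 = 357.6 t

LOI loss = 40.34 t; glass = 357.6 t; yield = 89.86%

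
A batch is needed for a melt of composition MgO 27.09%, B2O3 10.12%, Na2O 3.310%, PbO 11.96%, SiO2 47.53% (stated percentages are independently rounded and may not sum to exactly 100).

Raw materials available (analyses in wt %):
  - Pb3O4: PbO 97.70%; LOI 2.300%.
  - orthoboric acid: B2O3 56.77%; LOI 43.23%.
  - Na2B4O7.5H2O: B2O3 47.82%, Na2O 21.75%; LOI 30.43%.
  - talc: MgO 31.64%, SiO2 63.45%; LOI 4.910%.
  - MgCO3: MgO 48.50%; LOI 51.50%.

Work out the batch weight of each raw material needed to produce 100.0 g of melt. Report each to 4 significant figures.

Every computation holds full precision throughout. Mid-chain values are printed rounded to 4 significant digits between the steps. A single rounding finalizes each reported figure — derived quantities are recomputed using the weight values at 100.0 g of glass in exact precision (LOI, the five compositions, the totals, glass mass, yield), precisely as stated by question or answer.
Target oxide masses per 100.0 g melt:
  MgO: 27.09% × 100.0 = 27.09 g
  B2O3: 10.12% × 100.0 = 10.12 g
  Na2O: 3.310% × 100.0 = 3.310 g
  PbO: 11.96% × 100.0 = 11.96 g
  SiO2: 47.53% × 100.0 = 47.53 g
Verifying the oxide balance working from each reported weight, at the basis given (oxide sums agree with the targets given rounding of the digits):
  MgO: 74.91·0.3164 + 6.987·0.4850 = 27.09 g (target 27.09 g)
  B2O3: 5.007·0.5677 + 15.22·0.4782 = 10.12 g (target 10.12 g)
  Na2O: 15.22·0.2175 = 3.310 g (target 3.310 g)
  PbO: 12.24·0.9770 = 11.96 g (target 11.96 g)
  SiO2: 74.91·0.6345 = 47.53 g (target 47.53 g)
Consistency of the glass mass: batch total minus LOI = 100.0 g (the Σ of target masses is 100.0 g; stated basis 100.0 g — rounding explains the deltas).
Summing the batch: Σ batch = 114.4 g; loss to ignition Σ batch·LOI = 14.35 g; the yield ratio, glass ÷ batch: 87.45%.

Batch per 100.0 g melt:
  Pb3O4: 12.24 g
  orthoboric acid: 5.007 g
  Na2B4O7.5H2O: 15.22 g
  talc: 74.91 g
  MgCO3: 6.987 g
Total batch = 114.4 g; LOI loss = 14.35 g; yield = 87.45%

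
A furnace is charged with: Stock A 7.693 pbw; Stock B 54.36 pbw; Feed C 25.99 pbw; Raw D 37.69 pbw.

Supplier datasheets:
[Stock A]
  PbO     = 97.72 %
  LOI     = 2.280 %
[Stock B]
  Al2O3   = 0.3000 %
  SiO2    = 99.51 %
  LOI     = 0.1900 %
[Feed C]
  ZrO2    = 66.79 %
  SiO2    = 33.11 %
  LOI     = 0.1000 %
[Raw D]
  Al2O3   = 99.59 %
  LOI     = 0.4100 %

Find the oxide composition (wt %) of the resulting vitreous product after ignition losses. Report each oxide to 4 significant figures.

Glass mass = 125.3 pbw (batch 125.7 − LOI 0.4592).
Composition: Al2O3 30.09%, ZrO2 13.86%, PbO 6.001%, SiO2 50.05%

Every computation carries exact precision all the way through; intermediates are displayed, rounded to four significant figures, between the steps. Every reported result includes exactly one rounding — the derived quantities (totals, the yield, the four compositions, glass mass, LOI) are computed at full precision from the weighed amounts on 125.3 pbw of glass as set out in question or answer.
Oxide-by-oxide delivered mass:
  Al2O3: 54.36·0.003000 + 37.69·0.9959 = 37.70 pbw
  ZrO2: 25.99·0.6679 = 17.36 pbw
  PbO: 7.693·0.9772 = 7.518 pbw
  SiO2: 54.36·0.9951 + 25.99·0.3311 = 62.70 pbw
LOI: 7.693·0.02280 + 54.36·0.001900 + 25.99·0.001000 + 37.69·0.004100 = 0.4592 pbw
The glass mass, total less LOI, = 125.7 − 0.4592 = 125.3 pbw (= Σ oxide masses)
percent share: oxide ÷ glass, ×100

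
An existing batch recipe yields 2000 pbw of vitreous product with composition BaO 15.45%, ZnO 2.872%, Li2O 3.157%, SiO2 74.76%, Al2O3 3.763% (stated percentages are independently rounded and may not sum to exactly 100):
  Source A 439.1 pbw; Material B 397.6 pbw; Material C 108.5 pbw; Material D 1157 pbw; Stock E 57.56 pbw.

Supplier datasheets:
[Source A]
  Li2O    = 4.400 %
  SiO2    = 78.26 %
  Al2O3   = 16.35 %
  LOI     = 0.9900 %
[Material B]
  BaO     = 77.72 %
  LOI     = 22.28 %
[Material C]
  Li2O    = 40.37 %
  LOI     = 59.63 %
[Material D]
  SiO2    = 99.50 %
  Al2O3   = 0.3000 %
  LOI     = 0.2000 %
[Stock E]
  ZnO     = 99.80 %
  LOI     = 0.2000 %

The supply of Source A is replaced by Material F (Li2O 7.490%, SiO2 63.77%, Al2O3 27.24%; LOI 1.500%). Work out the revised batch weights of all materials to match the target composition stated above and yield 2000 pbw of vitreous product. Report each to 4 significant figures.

Revised batch per 2000 pbw vitreous product:
  Material F: 261.6 pbw
  Material B: 397.6 pbw
  Material C: 107.9 pbw
  Material D: 1335 pbw
  Stock E: 57.56 pbw
Total batch = 2160 pbw; LOI loss = 159.6 pbw

Mid-chain values are displayed with 4-significant-digit rounding on the page — every computation holds full float precision through the solve; each reported result includes exactly one rounding. All derived quantities are recomputed from the weighed amounts at 2000 pbw of glass at full float precision (the yield, the totals, glass mass, the five compositions, ignition loss) as written in either problem or answer.
Target masses of each oxide per 2000 pbw vitreous product:
  BaO: 15.45% × 2000 = 309.0 pbw
  ZnO: 2.872% × 2000 = 57.44 pbw
  Li2O: 3.157% × 2000 = 63.14 pbw
  SiO2: 74.76% × 2000 = 1495 pbw
  Al2O3: 3.763% × 2000 = 75.26 pbw
Mass-balance tally per oxide working from each reported weight, relative to the basis at hand (every target is met by its sum modulo rounding of the values):
  BaO: 397.6·0.7772 = 309.0 pbw (target 309.0 pbw)
  ZnO: 57.56·0.9980 = 57.44 pbw (target 57.44 pbw)
  Li2O: 261.6·0.07490 + 107.9·0.4037 = 63.15 pbw (target 63.14 pbw)
  SiO2: 261.6·0.6377 + 1335·0.9950 = 1495 pbw (target 1495 pbw)
  Al2O3: 261.6·0.2724 + 1335·0.003000 = 75.26 pbw (target 75.26 pbw)
Glass-mass sanity pass: the batch minus its LOI: 2000 pbw (the targets, summed, come to 2000 pbw; with the basis standing at 2000 pbw — any gap is answer rounding).
Adding the batch up: Σ batch = 2160 pbw; loss to ignition Σ batch·LOI = 159.6 pbw; glass ÷ batch gives a yield of 92.61%.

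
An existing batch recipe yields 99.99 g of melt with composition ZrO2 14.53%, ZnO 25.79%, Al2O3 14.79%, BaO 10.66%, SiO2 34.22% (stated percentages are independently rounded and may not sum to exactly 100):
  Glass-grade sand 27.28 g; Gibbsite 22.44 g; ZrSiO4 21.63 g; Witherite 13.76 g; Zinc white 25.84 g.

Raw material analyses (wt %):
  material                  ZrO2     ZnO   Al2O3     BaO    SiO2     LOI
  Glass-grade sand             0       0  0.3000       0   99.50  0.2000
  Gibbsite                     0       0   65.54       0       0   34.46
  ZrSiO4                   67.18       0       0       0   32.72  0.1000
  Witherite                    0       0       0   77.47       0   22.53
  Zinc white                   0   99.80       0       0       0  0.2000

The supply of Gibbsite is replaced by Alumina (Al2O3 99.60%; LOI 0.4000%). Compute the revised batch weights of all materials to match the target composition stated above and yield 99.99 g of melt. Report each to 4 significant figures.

All arithmetic runs at full float precision through every step. Working values are printed, rounded to 4 significant figures, on the page — each reported number is rounded exactly once. All derived quantities are recomputed at full precision (net glass mass, totals, five oxide percentages, LOI, the yield) using the weight values on 99.99 g of glass as set out in either problem or answer.
Per-oxide target masses for 99.99 g melt:
  ZrO2: 14.53% × 99.99 = 14.53 g
  ZnO: 25.79% × 99.99 = 25.79 g
  Al2O3: 14.79% × 99.99 = 14.79 g
  BaO: 10.66% × 99.99 = 10.66 g
  SiO2: 34.22% × 99.99 = 34.22 g
Verifying the oxide balance from the weights as reported, per the basis as stated (every target is met by its sum up to rounding of the answer):
  ZrO2: 21.63·0.6718 = 14.53 g (target 14.53 g)
  ZnO: 25.84·0.9980 = 25.79 g (target 25.79 g)
  Al2O3: 27.28·0.003000 + 14.77·0.9960 = 14.79 g (target 14.79 g)
  BaO: 13.76·0.7747 = 10.66 g (target 10.66 g)
  SiO2: 27.28·0.9950 + 21.63·0.3272 = 34.22 g (target 34.22 g)
Mass balance on the glass: total batch − LOI = 99.99 g (per-oxide target masses sum to 99.98 g; versus the stated basis of 99.99 g — rounding explains the deltas).
Total batch = Σ batch = 103.3 g; LOI removed, Σ of batch·LOI: 3.287 g; the yield ratio, glass ÷ batch: 96.82%.

Revised batch per 99.99 g melt:
  Glass-grade sand: 27.28 g
  Alumina: 14.77 g
  ZrSiO4: 21.63 g
  Witherite: 13.76 g
  Zinc white: 25.84 g
Total batch = 103.3 g; LOI loss = 3.287 g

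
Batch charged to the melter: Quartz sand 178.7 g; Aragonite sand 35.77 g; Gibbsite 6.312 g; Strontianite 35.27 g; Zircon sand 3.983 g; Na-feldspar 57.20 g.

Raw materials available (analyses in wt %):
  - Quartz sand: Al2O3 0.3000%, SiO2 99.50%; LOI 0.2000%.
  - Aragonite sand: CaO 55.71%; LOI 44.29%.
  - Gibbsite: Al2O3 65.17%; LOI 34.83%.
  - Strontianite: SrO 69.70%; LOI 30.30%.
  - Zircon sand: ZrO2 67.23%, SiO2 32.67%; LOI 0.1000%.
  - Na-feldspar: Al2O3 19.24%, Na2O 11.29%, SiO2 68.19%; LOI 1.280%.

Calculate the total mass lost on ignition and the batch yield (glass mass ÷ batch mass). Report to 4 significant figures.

The working math carries full float precision at all times; in-progress results appear (rounded to four significant digits) as written; each reported number is rounded just once — all derived quantities, including the six compositions, glass mass, the yield, totals, ignition loss, are recomputed starting from the weights per 287.4 g of glass in full float precision, exactly as shown in the problem or answer text.
Loss on ignition, line by line:
  Quartz sand: 178.7 × 0.002000 = 0.3574 g
  Aragonite sand: 35.77 × 0.4429 = 15.84 g
  Gibbsite: 6.312 × 0.3483 = 2.198 g
  Strontianite: 35.27 × 0.3030 = 10.69 g
  Zircon sand: 3.983 × 0.001000 = 0.003983 g
  Na-feldspar: 57.20 × 0.01280 = 0.7322 g
Total LOI = 29.82 g
Glass = batch − LOI = 317.2 − 29.82 = 287.4 g

LOI loss = 29.82 g; glass = 287.4 g; yield = 90.60%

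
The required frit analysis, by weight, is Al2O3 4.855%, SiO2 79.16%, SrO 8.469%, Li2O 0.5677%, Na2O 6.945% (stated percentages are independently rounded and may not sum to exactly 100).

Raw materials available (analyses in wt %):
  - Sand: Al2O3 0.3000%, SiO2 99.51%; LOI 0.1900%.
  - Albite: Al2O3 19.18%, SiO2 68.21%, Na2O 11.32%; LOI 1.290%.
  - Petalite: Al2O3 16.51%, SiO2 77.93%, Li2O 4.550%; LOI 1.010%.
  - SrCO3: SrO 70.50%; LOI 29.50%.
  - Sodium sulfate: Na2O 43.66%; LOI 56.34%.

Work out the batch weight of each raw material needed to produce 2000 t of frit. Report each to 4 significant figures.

Batch per 2000 t frit:
  Sand: 1209 t
  Albite: 272.5 t
  Petalite: 249.5 t
  SrCO3: 240.3 t
  Sodium sulfate: 247.5 t
Total batch = 2219 t; LOI loss = 218.7 t; yield = 90.15%

In-progress results appear, rounded to 4 significant figures, on the page — each numeric step keeps exact precision from first step to last. Each reported figure carries a single rounding — all derived quantities (ignition loss, net glass mass, the five compositions, totals, yield) are rebuilt at full precision from the weighed amounts per 2000 t of glass, as written in the problem or the answer.
Target oxide masses per 2000 t frit:
  Al2O3: 4.855% × 2000 = 97.10 t
  SiO2: 79.16% × 2000 = 1583 t
  SrO: 8.469% × 2000 = 169.4 t
  Li2O: 0.5677% × 2000 = 11.35 t
  Na2O: 6.945% × 2000 = 138.9 t
A balance pass over the oxides, working from each reported weight, at the basis given (every target is met by its sum modulo rounding of the values):
  Al2O3: 1209·0.003000 + 272.5·0.1918 + 249.5·0.1651 = 97.08 t (target 97.10 t)
  SiO2: 1209·0.9951 + 272.5·0.6821 + 249.5·0.7793 = 1583 t (target 1583 t)
  SrO: 240.3·0.7050 = 169.4 t (target 169.4 t)
  Li2O: 249.5·0.04550 = 11.35 t (target 11.35 t)
  Na2O: 272.5·0.1132 + 247.5·0.4366 = 138.9 t (target 138.9 t)
The glass-mass cross-check: whole batch net of LOI = 2000 t (the Σ of target masses is 2000 t; the stated basis being 2000 t — gaps are rounding artifacts).
Total batch = Σ batch = 2219 t; Σ batch·LOI gives LOI loss = 218.7 t; the yield ratio, glass ÷ batch: 90.15%.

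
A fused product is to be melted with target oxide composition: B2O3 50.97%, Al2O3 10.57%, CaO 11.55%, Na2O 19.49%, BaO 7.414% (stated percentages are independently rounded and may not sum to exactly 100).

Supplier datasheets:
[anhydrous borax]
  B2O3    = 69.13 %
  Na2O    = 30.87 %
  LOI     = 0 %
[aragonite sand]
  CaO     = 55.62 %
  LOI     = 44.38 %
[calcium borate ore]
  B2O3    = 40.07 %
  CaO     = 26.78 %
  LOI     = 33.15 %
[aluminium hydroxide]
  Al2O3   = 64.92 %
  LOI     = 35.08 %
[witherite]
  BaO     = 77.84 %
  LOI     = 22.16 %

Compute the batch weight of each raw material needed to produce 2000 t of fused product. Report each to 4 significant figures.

Mid-chain values are printed (rounded to 4 significant figures) on the page — all internal work carries full precision in every operation — every reported number is rounded only once — derived quantities, including the yield, net glass mass, totals, five oxide percentages, LOI, are recomputed using the weight values on 2000 t of glass at exact precision as given in the problem or the answer.
Target masses of each oxide per 2000 t fused product:
  B2O3: 50.97% × 2000 = 1019 t
  Al2O3: 10.57% × 2000 = 211.4 t
  CaO: 11.55% × 2000 = 231.0 t
  Na2O: 19.49% × 2000 = 389.8 t
  BaO: 7.414% × 2000 = 148.3 t
Sums-versus-targets review from the weights as reported, per the basis as stated (target by target, the sums agree given rounding of the digits):
  B2O3: 1263·0.6913 + 365.6·0.4007 = 1020 t (target 1019 t)
  Al2O3: 325.6·0.6492 = 211.4 t (target 211.4 t)
  CaO: 239.3·0.5562 + 365.6·0.2678 = 231.0 t (target 231.0 t)
  Na2O: 1263·0.3087 = 389.9 t (target 389.8 t)
  BaO: 190.5·0.7784 = 148.3 t (target 148.3 t)
Consistency of the glass mass: net batch after ignition = 2000 t (per-oxide target masses sum to 2000 t; basis as stated: 2000 t — differing by rounding only).
Whole-batch sum: Σ batch = 2384 t; Σ batch·LOI gives LOI loss = 383.8 t; glass ÷ batch gives a yield of 83.90%.

Batch per 2000 t fused product:
  anhydrous borax: 1263 t
  aragonite sand: 239.3 t
  calcium borate ore: 365.6 t
  aluminium hydroxide: 325.6 t
  witherite: 190.5 t
Total batch = 2384 t; LOI loss = 383.8 t; yield = 83.90%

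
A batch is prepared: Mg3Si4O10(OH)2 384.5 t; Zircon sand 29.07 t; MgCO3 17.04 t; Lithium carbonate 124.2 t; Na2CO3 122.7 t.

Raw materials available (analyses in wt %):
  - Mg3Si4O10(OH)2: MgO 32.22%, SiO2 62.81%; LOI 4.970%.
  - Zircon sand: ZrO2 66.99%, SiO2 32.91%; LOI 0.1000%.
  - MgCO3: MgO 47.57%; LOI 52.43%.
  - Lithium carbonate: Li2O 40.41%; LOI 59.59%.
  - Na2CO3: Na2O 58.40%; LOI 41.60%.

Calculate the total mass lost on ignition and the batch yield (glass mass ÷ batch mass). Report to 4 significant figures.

The whole derivation carries full float precision at each step; mid-chain values appear (rounded to four significant digits) at each printed step — every reported figure carries a single rounding. The derived quantities are re-derived in exact precision (the five compositions, net glass mass, totals, ignition loss, yield) starting from the weights at 524.4 t of glass, as written in either problem or answer.
Loss on ignition, line by line:
  Mg3Si4O10(OH)2: 384.5 × 0.04970 = 19.11 t
  Zircon sand: 29.07 × 0.001000 = 0.02907 t
  MgCO3: 17.04 × 0.5243 = 8.934 t
  Lithium carbonate: 124.2 × 0.5959 = 74.01 t
  Na2CO3: 122.7 × 0.4160 = 51.04 t
Total LOI = 153.1 t
Glass = batch − LOI = 677.5 − 153.1 = 524.4 t

LOI loss = 153.1 t; glass = 524.4 t; yield = 77.40%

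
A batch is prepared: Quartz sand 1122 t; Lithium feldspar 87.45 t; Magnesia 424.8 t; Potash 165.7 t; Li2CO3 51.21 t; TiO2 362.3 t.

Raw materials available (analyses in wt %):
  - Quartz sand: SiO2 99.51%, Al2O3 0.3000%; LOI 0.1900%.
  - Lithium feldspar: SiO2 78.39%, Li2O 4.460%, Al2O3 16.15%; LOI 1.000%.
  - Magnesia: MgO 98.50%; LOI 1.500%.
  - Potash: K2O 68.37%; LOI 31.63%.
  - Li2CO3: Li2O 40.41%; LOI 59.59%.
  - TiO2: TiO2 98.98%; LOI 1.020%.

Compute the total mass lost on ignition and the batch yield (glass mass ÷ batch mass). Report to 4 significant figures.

LOI loss = 96.00 t; glass = 2117 t; yield = 95.66%

Mid-chain values are displayed, rounded to 4 significant digits, across the worked steps. All internal work keeps full precision all the way through; every reported number sees exactly one rounding; the derived quantities, including net glass mass, ignition loss, six oxide percentages, totals, yield, are computed from the weighed amounts per 2117 t of glass at full float precision, exactly as shown in the question or the answer.
Each material's LOI contribution:
  Quartz sand: 1122 × 0.001900 = 2.132 t
  Lithium feldspar: 87.45 × 0.01000 = 0.8745 t
  Magnesia: 424.8 × 0.01500 = 6.372 t
  Potash: 165.7 × 0.3163 = 52.41 t
  Li2CO3: 51.21 × 0.5959 = 30.52 t
  TiO2: 362.3 × 0.01020 = 3.695 t
Total LOI = 96.00 t
Glass = batch − LOI = 2213 − 96.00 = 2117 t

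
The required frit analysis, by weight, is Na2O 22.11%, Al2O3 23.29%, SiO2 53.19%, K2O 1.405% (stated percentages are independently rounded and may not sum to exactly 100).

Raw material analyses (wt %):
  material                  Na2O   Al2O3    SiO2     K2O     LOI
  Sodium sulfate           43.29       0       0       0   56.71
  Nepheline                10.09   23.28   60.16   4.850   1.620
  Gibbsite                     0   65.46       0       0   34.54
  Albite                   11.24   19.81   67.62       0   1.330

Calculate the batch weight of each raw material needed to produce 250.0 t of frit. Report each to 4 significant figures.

Batch per 250.0 t frit:
  Sodium sulfate: 76.48 t
  Nepheline: 72.42 t
  Gibbsite: 23.18 t
  Albite: 132.2 t
Total batch = 304.3 t; LOI loss = 54.31 t; yield = 82.15%

Values along the way are displayed, with 4-significant-digit rounding, alongside each step; the working math maintains full precision through every step; each reported value is rounded just once. Derived quantities are rebuilt at exact precision (four oxide percentages, yield, glass mass, ignition loss, totals) using the weight values at 250.0 t of glass as given in either problem or answer.
Target masses of each oxide per 250.0 t frit:
  Na2O: 22.11% × 250.0 = 55.28 t
  Al2O3: 23.29% × 250.0 = 58.22 t
  SiO2: 53.19% × 250.0 = 133.0 t
  K2O: 1.405% × 250.0 = 3.512 t
A balance pass over the oxides, working from each reported weight, on the stated basis (sums match the target masses modulo rounding of the values):
  Na2O: 76.48·0.4329 + 72.42·0.1009 + 132.2·0.1124 = 55.27 t (target 55.28 t)
  Al2O3: 72.42·0.2328 + 23.18·0.6546 + 132.2·0.1981 = 58.22 t (target 58.22 t)
  SiO2: 72.42·0.6016 + 132.2·0.6762 = 133.0 t (target 133.0 t)
  K2O: 72.42·0.04850 = 3.512 t (target 3.512 t)
Auditing the glass mass value: total charge less LOI = 250.0 t (summing oxide targets gives 250.0 t; stated basis 250.0 t — a pure rounding effect).
Whole-batch sum: Σ batch = 304.3 t; ignition loss, Σ(batch × LOI) = 54.31 t; glass ÷ batch gives a yield of 82.15%.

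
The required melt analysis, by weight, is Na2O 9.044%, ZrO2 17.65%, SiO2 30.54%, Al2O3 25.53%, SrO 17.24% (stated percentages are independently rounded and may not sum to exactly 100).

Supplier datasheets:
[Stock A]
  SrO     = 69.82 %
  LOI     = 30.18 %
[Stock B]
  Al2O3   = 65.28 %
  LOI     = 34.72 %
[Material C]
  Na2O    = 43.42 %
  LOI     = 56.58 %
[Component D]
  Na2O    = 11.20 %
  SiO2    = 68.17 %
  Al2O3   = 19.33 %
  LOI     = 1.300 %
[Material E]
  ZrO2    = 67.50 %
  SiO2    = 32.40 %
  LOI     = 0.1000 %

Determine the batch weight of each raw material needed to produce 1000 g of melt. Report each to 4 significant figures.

Batch per 1000 g melt:
  Stock A: 246.9 g
  Stock B: 295.2 g
  Material C: 124.8 g
  Component D: 323.7 g
  Material E: 261.5 g
Total batch = 1252 g; LOI loss = 252.1 g; yield = 79.87%

The intermediate values are displayed, rounded to 4 significant figures, in the printout — full precision is maintained at all times — a single rounding yields every reported result — derived quantities (glass mass, yield, the five compositions, the totals, ignition loss) are re-derived at full precision from the weighed amounts at 1000 g of glass as they appear in question or answer.
Oxide mass targets, per 1000 g melt:
  Na2O: 9.044% × 1000 = 90.44 g
  ZrO2: 17.65% × 1000 = 176.5 g
  SiO2: 30.54% × 1000 = 305.4 g
  Al2O3: 25.53% × 1000 = 255.3 g
  SrO: 17.24% × 1000 = 172.4 g
Sums-versus-targets review working from each reported weight, for the quoted basis mass (every target is met by its sum inside rounding margins):
  Na2O: 124.8·0.4342 + 323.7·0.1120 = 90.44 g (target 90.44 g)
  ZrO2: 261.5·0.6750 = 176.5 g (target 176.5 g)
  SiO2: 323.7·0.6817 + 261.5·0.3240 = 305.4 g (target 305.4 g)
  Al2O3: 295.2·0.6528 + 323.7·0.1933 = 255.3 g (target 255.3 g)
  SrO: 246.9·0.6982 = 172.4 g (target 172.4 g)
Mass balance on the glass: whole batch net of LOI = 1000 g (oxide target masses add up to 1000 g; with the basis standing at 1000 g — deltas are rounding alone).
Batch grand total — Σ batch = 1252 g; LOI removed, Σ of batch·LOI: 252.1 g; yield = glass ÷ total batch = 79.87%.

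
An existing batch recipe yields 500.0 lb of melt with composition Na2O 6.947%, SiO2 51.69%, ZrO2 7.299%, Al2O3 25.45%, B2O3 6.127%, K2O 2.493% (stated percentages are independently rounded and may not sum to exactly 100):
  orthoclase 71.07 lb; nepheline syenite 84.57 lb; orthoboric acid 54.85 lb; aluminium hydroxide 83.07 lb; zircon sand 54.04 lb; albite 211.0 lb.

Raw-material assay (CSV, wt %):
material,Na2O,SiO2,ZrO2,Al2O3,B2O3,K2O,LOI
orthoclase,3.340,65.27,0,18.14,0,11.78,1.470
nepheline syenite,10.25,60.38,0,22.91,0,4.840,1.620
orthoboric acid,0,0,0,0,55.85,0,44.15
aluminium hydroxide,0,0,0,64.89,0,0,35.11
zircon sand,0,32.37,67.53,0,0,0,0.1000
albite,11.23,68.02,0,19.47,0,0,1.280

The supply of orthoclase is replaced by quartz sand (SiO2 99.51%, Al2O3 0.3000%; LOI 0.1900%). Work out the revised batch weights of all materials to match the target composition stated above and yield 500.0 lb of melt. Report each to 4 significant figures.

Revised batch per 500.0 lb melt:
  quartz sand: 35.13 lb
  nepheline syenite: 257.5 lb
  orthoboric acid: 54.85 lb
  aluminium hydroxide: 82.74 lb
  zircon sand: 54.04 lb
  albite: 74.24 lb
Total batch = 558.5 lb; LOI loss = 58.51 lb

Working values are shown, rounded to 4 significant digits, within the worked lines; every computation carries exact precision from first step to last — each reported number takes exactly one rounding. All derived quantities are recomputed using the weight values per 500.0 lb of glass at full float precision (yield, the six compositions, ignition loss, glass mass, totals) as written in the problem or the answer.
Oxide-by-oxide targets in 500.0 lb melt:
  Na2O: 6.947% × 500.0 = 34.74 lb
  SiO2: 51.69% × 500.0 = 258.4 lb
  ZrO2: 7.299% × 500.0 = 36.49 lb
  Al2O3: 25.45% × 500.0 = 127.2 lb
  B2O3: 6.127% × 500.0 = 30.64 lb
  K2O: 2.493% × 500.0 = 12.46 lb
A balance pass over the oxides, from the weights as reported, relative to the basis at hand (sum by sum, the targets are met once rounding is allowed for):
  Na2O: 257.5·0.1025 + 74.24·0.1123 = 34.73 lb (target 34.74 lb)
  SiO2: 35.13·0.9951 + 257.5·0.6038 + 54.04·0.3237 + 74.24·0.6802 = 258.4 lb (target 258.4 lb)
  ZrO2: 54.04·0.6753 = 36.49 lb (target 36.49 lb)
  Al2O3: 35.13·0.003000 + 257.5·0.2291 + 82.74·0.6489 + 74.24·0.1947 = 127.2 lb (target 127.2 lb)
  B2O3: 54.85·0.5585 = 30.63 lb (target 30.64 lb)
  K2O: 257.5·0.04840 = 12.46 lb (target 12.46 lb)
Glass mass check: total charge less LOI = 500.0 lb (targets for the oxides total 500.0 lb; basis as stated: 500.0 lb — differing by rounding only).
Batch grand total — Σ batch = 558.5 lb; the LOI term Σ batch·LOI equals 58.51 lb; the yield ratio, glass ÷ batch: 89.52%.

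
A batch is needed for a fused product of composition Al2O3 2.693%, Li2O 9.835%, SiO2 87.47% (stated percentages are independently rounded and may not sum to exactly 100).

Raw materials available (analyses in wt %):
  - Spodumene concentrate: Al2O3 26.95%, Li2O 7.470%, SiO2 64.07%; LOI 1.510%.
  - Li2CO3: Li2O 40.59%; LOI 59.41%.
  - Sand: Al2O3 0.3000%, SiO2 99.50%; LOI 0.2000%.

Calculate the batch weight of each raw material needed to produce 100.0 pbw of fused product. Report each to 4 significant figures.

Batch per 100.0 pbw fused product:
  Spodumene concentrate: 9.079 pbw
  Li2CO3: 22.56 pbw
  Sand: 82.06 pbw
Total batch = 113.7 pbw; LOI loss = 13.70 pbw; yield = 87.95%

In-progress results are printed, rounded to four significant figures, alongside each step. Each numeric step maintains exact precision end to end; each reported figure includes exactly one rounding. All derived quantities (three oxide percentages, ignition loss, the totals, yield, glass mass) are carried at full float precision from the weighed amounts for 100.0 pbw of glass, as set out in either problem or answer.
Oxide-by-oxide targets in 100.0 pbw fused product:
  Al2O3: 2.693% × 100.0 = 2.693 pbw
  Li2O: 9.835% × 100.0 = 9.835 pbw
  SiO2: 87.47% × 100.0 = 87.47 pbw
Checking each oxide sum with the batch weights as given, at the basis given (every target is met by its sum modulo rounding of the values):
  Al2O3: 9.079·0.2695 + 82.06·0.003000 = 2.693 pbw (target 2.693 pbw)
  Li2O: 9.079·0.07470 + 22.56·0.4059 = 9.835 pbw (target 9.835 pbw)
  SiO2: 9.079·0.6407 + 82.06·0.9950 = 87.47 pbw (target 87.47 pbw)
Auditing the glass mass value: net batch after ignition = 99.99 pbw (oxide target masses add up to 100.0 pbw; against the stated basis, 100.0 pbw — a pure rounding effect).
Adding the batch up: Σ batch = 113.7 pbw; ignition loss, Σ(batch × LOI) = 13.70 pbw; glass ÷ batch gives a yield of 87.95%.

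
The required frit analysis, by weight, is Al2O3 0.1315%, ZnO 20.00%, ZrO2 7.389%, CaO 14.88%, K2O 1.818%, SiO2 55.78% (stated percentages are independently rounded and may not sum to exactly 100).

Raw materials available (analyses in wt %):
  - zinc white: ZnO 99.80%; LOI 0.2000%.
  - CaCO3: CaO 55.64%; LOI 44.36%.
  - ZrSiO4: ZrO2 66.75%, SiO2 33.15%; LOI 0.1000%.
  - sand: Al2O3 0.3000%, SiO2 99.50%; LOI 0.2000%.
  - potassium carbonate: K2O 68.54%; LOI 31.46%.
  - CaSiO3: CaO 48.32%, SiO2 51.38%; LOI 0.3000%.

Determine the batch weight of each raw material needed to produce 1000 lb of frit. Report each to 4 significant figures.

Batch per 1000 lb frit:
  zinc white: 200.4 lb
  CaCO3: 123.8 lb
  ZrSiO4: 110.7 lb
  sand: 438.3 lb
  potassium carbonate: 26.52 lb
  CaSiO3: 165.4 lb
Total batch = 1065 lb; LOI loss = 65.15 lb; yield = 93.88%

Each numeric step carries exact precision through the solve; mid-chain values are shown rounded off to 4 significant digits when written out — every reported value includes exactly one rounding; derived quantities are recomputed from the batch weights on 1000 lb of glass in exact precision (totals, net glass mass, six oxide percentages, LOI, yield), precisely as stated by the question or the answer.
Target masses of each oxide per 1000 lb frit:
  Al2O3: 0.1315% × 1000 = 1.315 lb
  ZnO: 20.00% × 1000 = 200.0 lb
  ZrO2: 7.389% × 1000 = 73.89 lb
  CaO: 14.88% × 1000 = 148.8 lb
  K2O: 1.818% × 1000 = 18.18 lb
  SiO2: 55.78% × 1000 = 557.8 lb
Checking each oxide sum with the batch weights as given, under the basis named above (delivered sums recover each target within answer rounding):
  Al2O3: 438.3·0.003000 = 1.315 lb (target 1.315 lb)
  ZnO: 200.4·0.9980 = 200.0 lb (target 200.0 lb)
  ZrO2: 110.7·0.6675 = 73.89 lb (target 73.89 lb)
  CaO: 123.8·0.5564 + 165.4·0.4832 = 148.8 lb (target 148.8 lb)
  K2O: 26.52·0.6854 = 18.18 lb (target 18.18 lb)
  SiO2: 110.7·0.3315 + 438.3·0.9950 + 165.4·0.5138 = 557.8 lb (target 557.8 lb)
Glass-mass bookkeeping: the batch minus its LOI: 1000 lb (oxide target masses add up to 1000 lb; basis as stated: 1000 lb — deltas are rounding alone).
Whole-batch sum: Σ batch = 1065 lb; LOI loss = Σ batch·LOI = 65.15 lb; the yield ratio, glass ÷ batch: 93.88%.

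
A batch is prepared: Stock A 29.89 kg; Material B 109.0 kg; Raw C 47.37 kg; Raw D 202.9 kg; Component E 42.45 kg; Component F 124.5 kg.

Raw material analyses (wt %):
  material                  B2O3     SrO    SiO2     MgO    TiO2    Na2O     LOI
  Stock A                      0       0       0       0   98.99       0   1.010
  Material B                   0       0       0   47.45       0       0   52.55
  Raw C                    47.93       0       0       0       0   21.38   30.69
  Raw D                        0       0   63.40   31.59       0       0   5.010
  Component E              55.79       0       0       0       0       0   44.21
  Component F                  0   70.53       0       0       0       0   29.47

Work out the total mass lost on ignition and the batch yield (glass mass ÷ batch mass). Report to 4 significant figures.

All arithmetic maintains exact precision from start to finish; in-progress results are rounded to 4 significant figures as shown. Every reported value is rounded a single time; all derived quantities (ignition loss, glass mass, the yield, the totals, six oxide percentages) are recomputed from the weighed amounts per 418.4 kg of glass at full float precision, exactly as printed in the problem or answer text.
Loss on ignition, line by line:
  Stock A: 29.89 × 0.01010 = 0.3019 kg
  Material B: 109.0 × 0.5255 = 57.28 kg
  Raw C: 47.37 × 0.3069 = 14.54 kg
  Raw D: 202.9 × 0.05010 = 10.17 kg
  Component E: 42.45 × 0.4421 = 18.77 kg
  Component F: 124.5 × 0.2947 = 36.69 kg
Total LOI = 137.7 kg
Glass = batch − LOI = 556.1 − 137.7 = 418.4 kg

LOI loss = 137.7 kg; glass = 418.4 kg; yield = 75.23%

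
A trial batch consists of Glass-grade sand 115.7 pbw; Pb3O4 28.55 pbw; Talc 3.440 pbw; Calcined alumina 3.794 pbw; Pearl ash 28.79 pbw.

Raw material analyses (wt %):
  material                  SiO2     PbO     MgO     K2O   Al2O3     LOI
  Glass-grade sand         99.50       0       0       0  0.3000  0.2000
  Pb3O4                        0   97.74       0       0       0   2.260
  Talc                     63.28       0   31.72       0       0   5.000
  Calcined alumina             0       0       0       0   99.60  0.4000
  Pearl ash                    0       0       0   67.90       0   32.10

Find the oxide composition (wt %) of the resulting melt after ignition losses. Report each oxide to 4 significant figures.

Mid-chain values are displayed, rounded to four significant digits, in the working. Full precision is kept at all times — each reported number undergoes a single rounding. The derived quantities are computed using the weight values for 170.0 pbw of glass at full precision (yield, the five compositions, ignition loss, the totals, glass mass) precisely as stated by either problem or answer.
Oxide masses out of the charge:
  SiO2: 115.7·0.9950 + 3.440·0.6328 = 117.3 pbw
  PbO: 28.55·0.9774 = 27.90 pbw
  MgO: 3.440·0.3172 = 1.091 pbw
  K2O: 28.79·0.6790 = 19.55 pbw
  Al2O3: 115.7·0.003000 + 3.794·0.9960 = 4.126 pbw
LOI: 115.7·0.002000 + 28.55·0.02260 + 3.440·0.05000 + 3.794·0.004000 + 28.79·0.3210 = 10.31 pbw
batch − LOI leaves glass = 180.3 − 10.31 = 170.0 pbw (matching Σ of the oxides)
percent share: oxide ÷ glass, ×100

Glass mass = 170.0 pbw (batch 180.3 − LOI 10.31).
Composition: SiO2 69.01%, PbO 16.42%, MgO 0.6420%, K2O 11.50%, Al2O3 2.427%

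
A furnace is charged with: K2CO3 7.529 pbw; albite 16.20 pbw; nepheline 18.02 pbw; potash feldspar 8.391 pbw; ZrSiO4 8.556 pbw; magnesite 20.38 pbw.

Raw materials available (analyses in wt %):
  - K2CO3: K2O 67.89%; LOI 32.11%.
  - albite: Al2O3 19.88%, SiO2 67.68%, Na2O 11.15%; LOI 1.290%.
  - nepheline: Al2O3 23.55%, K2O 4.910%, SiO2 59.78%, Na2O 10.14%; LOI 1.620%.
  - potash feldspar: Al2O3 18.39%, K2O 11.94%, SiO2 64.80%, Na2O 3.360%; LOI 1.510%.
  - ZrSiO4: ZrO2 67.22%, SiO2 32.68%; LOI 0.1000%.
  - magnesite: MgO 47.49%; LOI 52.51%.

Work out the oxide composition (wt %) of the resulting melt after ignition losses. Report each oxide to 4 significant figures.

The whole derivation runs at full float precision from start to finish; values along the way are printed (rounded to four significant figures) at each printed step; every reported result is rounded only once. Derived quantities, including totals, the six compositions, ignition loss, the yield, net glass mass, are rebuilt starting from the weights on 65.32 pbw of glass in full float precision as quoted within the question or the answer.
Delivered oxide masses:
  Al2O3: 16.20·0.1988 + 18.02·0.2355 + 8.391·0.1839 = 9.007 pbw
  ZrO2: 8.556·0.6722 = 5.751 pbw
  MgO: 20.38·0.4749 = 9.678 pbw
  K2O: 7.529·0.6789 + 18.02·0.04910 + 8.391·0.1194 = 6.998 pbw
  SiO2: 16.20·0.6768 + 18.02·0.5978 + 8.391·0.6480 + 8.556·0.3268 = 29.97 pbw
  Na2O: 16.20·0.1115 + 18.02·0.1014 + 8.391·0.03360 = 3.915 pbw
LOI: 7.529·0.3211 + 16.20·0.01290 + 18.02·0.01620 + 8.391·0.01510 + 8.556·0.001000 + 20.38·0.5251 = 13.76 pbw
Glass = total batch minus LOI = 79.08 − 13.76 = 65.32 pbw (= the summed oxide contributions)
percent by weight: oxide/glass ×100

Glass mass = 65.32 pbw (batch 79.08 − LOI 13.76).
Composition: Al2O3 13.79%, ZrO2 8.805%, MgO 14.82%, K2O 10.71%, SiO2 45.88%, Na2O 5.994%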